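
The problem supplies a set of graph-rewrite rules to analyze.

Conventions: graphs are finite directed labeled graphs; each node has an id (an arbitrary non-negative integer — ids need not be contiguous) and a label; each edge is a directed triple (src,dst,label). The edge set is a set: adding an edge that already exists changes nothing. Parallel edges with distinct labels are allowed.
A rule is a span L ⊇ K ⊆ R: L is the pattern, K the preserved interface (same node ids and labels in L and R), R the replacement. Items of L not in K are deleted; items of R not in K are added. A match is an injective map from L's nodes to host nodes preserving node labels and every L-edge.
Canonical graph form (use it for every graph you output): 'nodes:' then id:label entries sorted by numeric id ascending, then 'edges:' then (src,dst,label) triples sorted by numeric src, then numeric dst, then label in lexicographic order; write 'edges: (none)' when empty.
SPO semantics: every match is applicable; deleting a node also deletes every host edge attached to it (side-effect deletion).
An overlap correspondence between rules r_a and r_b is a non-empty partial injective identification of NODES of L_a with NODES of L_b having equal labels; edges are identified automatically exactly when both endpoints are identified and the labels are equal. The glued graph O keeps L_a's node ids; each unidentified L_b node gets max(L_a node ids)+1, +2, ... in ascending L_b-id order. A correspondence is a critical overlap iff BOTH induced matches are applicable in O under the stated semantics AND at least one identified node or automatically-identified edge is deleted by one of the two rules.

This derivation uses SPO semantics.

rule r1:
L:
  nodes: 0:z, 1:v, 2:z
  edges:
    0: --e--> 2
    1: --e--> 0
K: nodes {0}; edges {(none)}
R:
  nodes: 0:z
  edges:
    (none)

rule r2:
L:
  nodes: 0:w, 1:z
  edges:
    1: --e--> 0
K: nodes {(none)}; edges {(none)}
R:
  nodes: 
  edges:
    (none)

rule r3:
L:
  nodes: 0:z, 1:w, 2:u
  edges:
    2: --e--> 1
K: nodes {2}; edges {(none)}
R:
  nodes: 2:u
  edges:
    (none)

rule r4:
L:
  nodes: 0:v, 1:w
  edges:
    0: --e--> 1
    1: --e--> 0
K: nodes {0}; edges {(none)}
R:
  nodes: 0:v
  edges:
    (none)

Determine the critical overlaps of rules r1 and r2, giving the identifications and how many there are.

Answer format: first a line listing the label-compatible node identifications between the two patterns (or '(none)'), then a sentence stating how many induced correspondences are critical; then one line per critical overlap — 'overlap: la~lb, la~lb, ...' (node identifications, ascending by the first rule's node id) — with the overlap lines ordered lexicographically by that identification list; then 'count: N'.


label-compatible node identifications between L(r1) and L(r2): 0~1, 2~1
2 of the induced correspondences are critical overlaps of r1 and r2.
overlap: 0~1
overlap: 2~1
count: 2


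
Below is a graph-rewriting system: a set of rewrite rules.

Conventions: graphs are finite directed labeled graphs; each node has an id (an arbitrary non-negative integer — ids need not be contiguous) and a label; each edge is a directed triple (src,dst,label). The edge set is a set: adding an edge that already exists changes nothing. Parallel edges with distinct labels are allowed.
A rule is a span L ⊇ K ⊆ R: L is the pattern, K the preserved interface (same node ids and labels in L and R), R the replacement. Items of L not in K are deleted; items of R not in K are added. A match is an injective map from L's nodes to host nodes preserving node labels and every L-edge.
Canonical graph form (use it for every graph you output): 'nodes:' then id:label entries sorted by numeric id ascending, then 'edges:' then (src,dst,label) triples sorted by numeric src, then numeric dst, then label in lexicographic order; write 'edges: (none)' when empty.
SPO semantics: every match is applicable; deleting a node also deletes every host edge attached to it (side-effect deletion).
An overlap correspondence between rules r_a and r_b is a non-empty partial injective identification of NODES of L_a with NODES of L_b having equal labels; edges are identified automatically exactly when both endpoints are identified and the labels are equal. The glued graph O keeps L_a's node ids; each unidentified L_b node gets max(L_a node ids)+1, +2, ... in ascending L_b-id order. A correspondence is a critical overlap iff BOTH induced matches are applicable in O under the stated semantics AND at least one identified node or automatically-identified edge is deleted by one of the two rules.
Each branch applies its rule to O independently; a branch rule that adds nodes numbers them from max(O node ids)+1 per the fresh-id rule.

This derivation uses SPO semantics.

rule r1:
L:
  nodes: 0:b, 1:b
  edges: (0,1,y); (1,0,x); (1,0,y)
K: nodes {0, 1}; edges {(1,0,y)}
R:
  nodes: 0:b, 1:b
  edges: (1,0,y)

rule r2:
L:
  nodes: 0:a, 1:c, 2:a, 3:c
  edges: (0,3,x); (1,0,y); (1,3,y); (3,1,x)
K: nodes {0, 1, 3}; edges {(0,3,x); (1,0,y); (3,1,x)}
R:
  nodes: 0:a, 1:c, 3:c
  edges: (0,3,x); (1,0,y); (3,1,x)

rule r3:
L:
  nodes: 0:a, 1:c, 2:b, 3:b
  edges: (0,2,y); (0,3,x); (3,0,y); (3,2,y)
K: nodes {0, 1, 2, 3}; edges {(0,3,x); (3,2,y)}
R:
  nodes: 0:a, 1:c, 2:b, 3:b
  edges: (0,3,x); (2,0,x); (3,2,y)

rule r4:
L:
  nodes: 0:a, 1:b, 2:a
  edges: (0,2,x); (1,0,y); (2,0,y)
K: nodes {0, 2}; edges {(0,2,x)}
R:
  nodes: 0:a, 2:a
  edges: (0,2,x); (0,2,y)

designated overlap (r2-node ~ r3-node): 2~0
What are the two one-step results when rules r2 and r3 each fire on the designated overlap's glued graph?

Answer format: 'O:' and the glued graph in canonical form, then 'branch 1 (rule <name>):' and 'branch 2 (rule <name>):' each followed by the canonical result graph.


O:
nodes: 0:a, 1:c, 2:a, 3:c, 4:c, 5:b, 6:b
edges: (0,3,x); (1,0,y); (1,3,y); (2,5,y); (2,6,x); (3,1,x); (6,2,y); (6,5,y)
branch 1 (rule r2):
nodes: 0:a, 1:c, 3:c, 4:c, 5:b, 6:b
edges: (0,3,x); (1,0,y); (3,1,x); (6,5,y)
branch 2 (rule r3):
nodes: 0:a, 1:c, 2:a, 3:c, 4:c, 5:b, 6:b
edges: (0,3,x); (1,0,y); (1,3,y); (2,6,x); (3,1,x); (5,2,x); (6,5,y)


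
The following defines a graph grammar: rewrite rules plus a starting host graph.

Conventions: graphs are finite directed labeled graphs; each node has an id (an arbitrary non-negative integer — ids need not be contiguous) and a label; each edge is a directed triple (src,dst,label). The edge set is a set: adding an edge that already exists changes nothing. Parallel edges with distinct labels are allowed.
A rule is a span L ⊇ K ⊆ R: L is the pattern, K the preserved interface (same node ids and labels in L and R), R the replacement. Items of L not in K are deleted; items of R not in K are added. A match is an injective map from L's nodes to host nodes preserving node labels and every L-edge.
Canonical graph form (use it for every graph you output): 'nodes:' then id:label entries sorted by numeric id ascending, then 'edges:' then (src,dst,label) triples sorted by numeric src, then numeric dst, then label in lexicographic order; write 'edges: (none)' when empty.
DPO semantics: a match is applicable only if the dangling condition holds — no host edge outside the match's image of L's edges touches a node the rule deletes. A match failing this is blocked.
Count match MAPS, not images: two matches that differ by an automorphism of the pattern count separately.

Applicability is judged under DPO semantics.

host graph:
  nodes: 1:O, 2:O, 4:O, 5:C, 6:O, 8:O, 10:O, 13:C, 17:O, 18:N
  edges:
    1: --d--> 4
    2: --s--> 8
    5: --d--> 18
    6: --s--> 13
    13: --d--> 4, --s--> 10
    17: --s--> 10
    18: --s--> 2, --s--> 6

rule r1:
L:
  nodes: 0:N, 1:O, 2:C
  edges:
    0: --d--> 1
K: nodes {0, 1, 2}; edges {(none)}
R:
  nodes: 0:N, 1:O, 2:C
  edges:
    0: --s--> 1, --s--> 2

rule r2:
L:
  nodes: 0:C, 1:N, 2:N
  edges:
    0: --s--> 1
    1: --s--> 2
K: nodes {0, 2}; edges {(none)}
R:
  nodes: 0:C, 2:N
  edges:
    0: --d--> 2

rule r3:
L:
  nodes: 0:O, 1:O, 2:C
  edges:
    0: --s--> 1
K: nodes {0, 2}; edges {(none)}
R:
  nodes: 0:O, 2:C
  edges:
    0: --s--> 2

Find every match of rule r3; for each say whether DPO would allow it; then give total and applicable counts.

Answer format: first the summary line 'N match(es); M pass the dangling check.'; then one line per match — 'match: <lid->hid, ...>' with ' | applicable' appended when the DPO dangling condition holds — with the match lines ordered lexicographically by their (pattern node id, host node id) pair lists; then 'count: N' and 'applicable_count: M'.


4 match(es); 2 pass the dangling check.
match: 0->2, 1->8, 2->5 | applicable
match: 0->2, 1->8, 2->13 | applicable
match: 0->17, 1->10, 2->5
match: 0->17, 1->10, 2->13
count: 4
applicable_count: 2


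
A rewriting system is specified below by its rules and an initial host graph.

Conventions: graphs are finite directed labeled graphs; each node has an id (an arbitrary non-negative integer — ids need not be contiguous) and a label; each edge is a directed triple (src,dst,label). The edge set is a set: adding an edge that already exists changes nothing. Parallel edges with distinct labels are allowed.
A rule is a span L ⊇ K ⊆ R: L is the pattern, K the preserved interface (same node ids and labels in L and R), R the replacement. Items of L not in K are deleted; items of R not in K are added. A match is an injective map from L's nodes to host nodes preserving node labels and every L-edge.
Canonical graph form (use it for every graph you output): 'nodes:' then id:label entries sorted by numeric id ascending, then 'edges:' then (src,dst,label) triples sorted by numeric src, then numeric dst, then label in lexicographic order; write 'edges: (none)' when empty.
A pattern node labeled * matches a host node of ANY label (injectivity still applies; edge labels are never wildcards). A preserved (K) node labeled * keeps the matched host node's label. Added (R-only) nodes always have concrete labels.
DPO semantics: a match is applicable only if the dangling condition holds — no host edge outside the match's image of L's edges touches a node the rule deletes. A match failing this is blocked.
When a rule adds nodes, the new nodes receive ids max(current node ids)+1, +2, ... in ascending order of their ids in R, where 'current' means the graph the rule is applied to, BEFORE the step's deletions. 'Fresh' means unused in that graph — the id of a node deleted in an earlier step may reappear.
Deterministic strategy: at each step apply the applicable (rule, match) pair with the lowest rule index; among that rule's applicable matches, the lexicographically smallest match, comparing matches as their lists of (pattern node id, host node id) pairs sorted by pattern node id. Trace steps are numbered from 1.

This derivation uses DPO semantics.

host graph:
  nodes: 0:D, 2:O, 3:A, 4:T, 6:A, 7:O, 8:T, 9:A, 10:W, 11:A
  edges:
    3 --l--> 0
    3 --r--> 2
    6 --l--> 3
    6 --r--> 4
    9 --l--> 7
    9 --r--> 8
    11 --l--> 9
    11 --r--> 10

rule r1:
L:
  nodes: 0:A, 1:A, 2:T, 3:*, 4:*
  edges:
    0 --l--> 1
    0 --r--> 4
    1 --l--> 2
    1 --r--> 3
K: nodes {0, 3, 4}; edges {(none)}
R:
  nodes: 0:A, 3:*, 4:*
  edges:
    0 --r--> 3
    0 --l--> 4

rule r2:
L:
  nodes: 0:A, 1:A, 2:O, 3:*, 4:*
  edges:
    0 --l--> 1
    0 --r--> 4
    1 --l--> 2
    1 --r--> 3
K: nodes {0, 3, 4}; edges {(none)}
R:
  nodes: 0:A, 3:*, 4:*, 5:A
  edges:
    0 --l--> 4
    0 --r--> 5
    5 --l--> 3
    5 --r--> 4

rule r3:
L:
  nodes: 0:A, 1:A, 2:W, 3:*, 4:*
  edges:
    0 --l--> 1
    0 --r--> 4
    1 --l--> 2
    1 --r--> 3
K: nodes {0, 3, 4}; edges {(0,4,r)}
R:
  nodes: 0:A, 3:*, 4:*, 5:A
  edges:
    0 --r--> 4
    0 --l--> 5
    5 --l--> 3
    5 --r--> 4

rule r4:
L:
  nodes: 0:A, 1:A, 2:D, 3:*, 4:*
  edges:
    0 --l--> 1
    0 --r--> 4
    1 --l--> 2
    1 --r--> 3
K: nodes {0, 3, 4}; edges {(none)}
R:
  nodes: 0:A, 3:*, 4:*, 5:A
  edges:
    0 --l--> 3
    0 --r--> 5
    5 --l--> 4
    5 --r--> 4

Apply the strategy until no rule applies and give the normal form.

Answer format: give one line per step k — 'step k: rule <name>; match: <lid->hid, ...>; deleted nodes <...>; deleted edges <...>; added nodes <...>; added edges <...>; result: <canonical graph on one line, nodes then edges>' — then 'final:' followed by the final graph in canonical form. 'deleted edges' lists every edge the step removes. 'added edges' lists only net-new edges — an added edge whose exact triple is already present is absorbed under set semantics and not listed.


step 1: rule r2; match: 0->11, 1->9, 2->7, 3->8, 4->10; deleted nodes 7, 9; deleted edges (9,7,l); (9,8,r); (11,9,l); (11,10,r); added nodes 12; added edges (11,10,l); (11,12,r); (12,8,l); (12,10,r); result: nodes: 0:D, 2:O, 3:A, 4:T, 6:A, 8:T, 10:W, 11:A, 12:A edges: (3,0,l); (3,2,r); (6,3,l); (6,4,r); (11,10,l); (11,12,r); (12,8,l); (12,10,r)
step 2: rule r4; match: 0->6, 1->3, 2->0, 3->2, 4->4; deleted nodes 0, 3; deleted edges (3,0,l); (3,2,r); (6,3,l); (6,4,r); added nodes 13; added edges (6,2,l); (6,13,r); (13,4,l); (13,4,r); result: nodes: 2:O, 4:T, 6:A, 8:T, 10:W, 11:A, 12:A, 13:A edges: (6,2,l); (6,13,r); (11,10,l); (11,12,r); (12,8,l); (12,10,r); (13,4,l); (13,4,r)
final:
nodes: 2:O, 4:T, 6:A, 8:T, 10:W, 11:A, 12:A, 13:A
edges: (6,2,l); (6,13,r); (11,10,l); (11,12,r); (12,8,l); (12,10,r); (13,4,l); (13,4,r)


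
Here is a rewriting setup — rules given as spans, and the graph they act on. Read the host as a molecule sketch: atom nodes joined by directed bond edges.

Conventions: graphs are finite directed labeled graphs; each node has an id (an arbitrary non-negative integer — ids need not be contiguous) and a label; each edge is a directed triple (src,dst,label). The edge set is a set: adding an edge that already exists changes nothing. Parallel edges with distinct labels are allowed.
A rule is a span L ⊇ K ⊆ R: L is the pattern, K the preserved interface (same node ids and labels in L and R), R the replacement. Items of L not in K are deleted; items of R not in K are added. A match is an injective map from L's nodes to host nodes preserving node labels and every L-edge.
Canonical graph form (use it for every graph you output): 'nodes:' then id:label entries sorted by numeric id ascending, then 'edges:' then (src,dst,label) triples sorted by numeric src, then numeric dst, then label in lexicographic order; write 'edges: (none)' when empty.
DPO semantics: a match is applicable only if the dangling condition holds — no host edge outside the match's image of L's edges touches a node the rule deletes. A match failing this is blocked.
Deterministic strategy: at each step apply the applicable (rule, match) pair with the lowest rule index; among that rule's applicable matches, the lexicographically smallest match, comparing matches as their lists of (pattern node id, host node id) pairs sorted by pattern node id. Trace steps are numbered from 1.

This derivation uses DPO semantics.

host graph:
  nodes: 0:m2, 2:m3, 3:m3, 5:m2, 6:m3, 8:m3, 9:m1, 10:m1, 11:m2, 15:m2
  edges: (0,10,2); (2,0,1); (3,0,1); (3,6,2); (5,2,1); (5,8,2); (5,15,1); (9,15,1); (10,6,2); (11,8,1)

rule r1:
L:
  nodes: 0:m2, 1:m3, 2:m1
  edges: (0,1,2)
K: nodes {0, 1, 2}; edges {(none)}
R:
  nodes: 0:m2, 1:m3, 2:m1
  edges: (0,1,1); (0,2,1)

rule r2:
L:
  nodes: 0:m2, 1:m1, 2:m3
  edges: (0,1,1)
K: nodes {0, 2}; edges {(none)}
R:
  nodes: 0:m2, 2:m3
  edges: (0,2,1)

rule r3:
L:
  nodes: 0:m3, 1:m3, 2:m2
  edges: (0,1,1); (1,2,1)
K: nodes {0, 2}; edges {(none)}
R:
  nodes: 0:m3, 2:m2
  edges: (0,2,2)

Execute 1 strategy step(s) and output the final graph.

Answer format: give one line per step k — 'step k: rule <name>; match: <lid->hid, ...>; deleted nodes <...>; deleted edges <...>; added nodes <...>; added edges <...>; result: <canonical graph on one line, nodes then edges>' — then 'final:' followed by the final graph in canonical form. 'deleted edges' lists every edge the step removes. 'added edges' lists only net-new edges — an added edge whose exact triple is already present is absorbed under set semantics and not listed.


step 1: rule r1; match: 0->5, 1->8, 2->9; deleted nodes (none); deleted edges (5,8,2); added nodes (none); added edges (5,8,1); (5,9,1); result: nodes: 0:m2, 2:m3, 3:m3, 5:m2, 6:m3, 8:m3, 9:m1, 10:m1, 11:m2, 15:m2 edges: (0,10,2); (2,0,1); (3,0,1); (3,6,2); (5,2,1); (5,8,1); (5,9,1); (5,15,1); (9,15,1); (10,6,2); (11,8,1)
final:
nodes: 0:m2, 2:m3, 3:m3, 5:m2, 6:m3, 8:m3, 9:m1, 10:m1, 11:m2, 15:m2
edges: (0,10,2); (2,0,1); (3,0,1); (3,6,2); (5,2,1); (5,8,1); (5,9,1); (5,15,1); (9,15,1); (10,6,2); (11,8,1)


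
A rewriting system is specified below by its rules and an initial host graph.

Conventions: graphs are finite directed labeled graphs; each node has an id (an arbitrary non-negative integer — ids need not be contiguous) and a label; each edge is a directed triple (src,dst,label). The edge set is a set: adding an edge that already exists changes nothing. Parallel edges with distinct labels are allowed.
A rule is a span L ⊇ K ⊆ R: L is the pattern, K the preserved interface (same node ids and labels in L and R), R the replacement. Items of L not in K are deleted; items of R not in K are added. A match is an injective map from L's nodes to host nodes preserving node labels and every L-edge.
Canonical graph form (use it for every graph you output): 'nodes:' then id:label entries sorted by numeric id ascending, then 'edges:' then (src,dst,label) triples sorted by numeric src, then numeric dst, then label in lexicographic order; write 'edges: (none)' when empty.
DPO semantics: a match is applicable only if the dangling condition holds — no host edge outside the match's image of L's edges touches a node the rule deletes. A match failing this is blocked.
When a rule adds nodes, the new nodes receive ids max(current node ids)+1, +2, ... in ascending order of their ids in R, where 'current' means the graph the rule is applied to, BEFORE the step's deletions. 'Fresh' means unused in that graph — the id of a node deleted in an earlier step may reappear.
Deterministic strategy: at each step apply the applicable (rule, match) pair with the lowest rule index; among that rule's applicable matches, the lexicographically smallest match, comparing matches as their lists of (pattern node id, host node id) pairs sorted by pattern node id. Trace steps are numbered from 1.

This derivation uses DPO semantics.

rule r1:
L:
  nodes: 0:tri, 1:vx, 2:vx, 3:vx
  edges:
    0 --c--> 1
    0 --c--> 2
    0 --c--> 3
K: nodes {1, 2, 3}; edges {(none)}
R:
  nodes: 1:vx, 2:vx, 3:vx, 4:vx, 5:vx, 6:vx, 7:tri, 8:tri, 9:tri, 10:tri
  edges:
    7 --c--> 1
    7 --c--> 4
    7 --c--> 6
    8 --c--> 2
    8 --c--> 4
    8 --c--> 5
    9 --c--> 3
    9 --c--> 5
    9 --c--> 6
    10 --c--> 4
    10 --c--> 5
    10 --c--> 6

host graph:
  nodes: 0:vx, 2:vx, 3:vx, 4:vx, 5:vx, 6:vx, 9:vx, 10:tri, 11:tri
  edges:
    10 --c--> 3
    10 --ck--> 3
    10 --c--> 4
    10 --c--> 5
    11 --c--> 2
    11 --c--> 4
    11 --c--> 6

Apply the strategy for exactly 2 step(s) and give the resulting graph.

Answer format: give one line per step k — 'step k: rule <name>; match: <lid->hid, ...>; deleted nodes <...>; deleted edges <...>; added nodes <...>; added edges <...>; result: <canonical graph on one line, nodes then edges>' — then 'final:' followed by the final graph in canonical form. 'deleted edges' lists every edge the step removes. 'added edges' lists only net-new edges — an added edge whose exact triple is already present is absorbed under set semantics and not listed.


step 1: rule r1; match: 0->11, 1->2, 2->4, 3->6; deleted nodes 11; deleted edges (11,2,c); (11,4,c); (11,6,c); added nodes 12, 13, 14, 15, 16, 17, 18; added edges (15,2,c); (15,12,c); (15,14,c); (16,4,c); (16,12,c); (16,13,c); (17,6,c); (17,13,c); (17,14,c); (18,12,c); (18,13,c); (18,14,c); result: nodes: 0:vx, 2:vx, 3:vx, 4:vx, 5:vx, 6:vx, 9:vx, 10:tri, 12:vx, 13:vx, 14:vx, 15:tri, 16:tri, 17:tri, 18:tri edges: (10,3,c); (10,3,ck); (10,4,c); (10,5,c); (15,2,c); (15,12,c); (15,14,c); (16,4,c); (16,12,c); (16,13,c); (17,6,c); (17,13,c); (17,14,c); (18,12,c); (18,13,c); (18,14,c)
step 2: rule r1; match: 0->15, 1->2, 2->12, 3->14; deleted nodes 15; deleted edges (15,2,c); (15,12,c); (15,14,c); added nodes 19, 20, 21, 22, 23, 24, 25; added edges (22,2,c); (22,19,c); (22,21,c); (23,12,c); (23,19,c); (23,20,c); (24,14,c); (24,20,c); (24,21,c); (25,19,c); (25,20,c); (25,21,c); result: nodes: 0:vx, 2:vx, 3:vx, 4:vx, 5:vx, 6:vx, 9:vx, 10:tri, 12:vx, 13:vx, 14:vx, 16:tri, 17:tri, 18:tri, 19:vx, 20:vx, 21:vx, 22:tri, 23:tri, 24:tri, 25:tri edges: (10,3,c); (10,3,ck); (10,4,c); (10,5,c); (16,4,c); (16,12,c); (16,13,c); (17,6,c); (17,13,c); (17,14,c); (18,12,c); (18,13,c); (18,14,c); (22,2,c); (22,19,c); (22,21,c); (23,12,c); (23,19,c); (23,20,c); (24,14,c); (24,20,c); (24,21,c); (25,19,c); (25,20,c); (25,21,c)
final:
nodes: 0:vx, 2:vx, 3:vx, 4:vx, 5:vx, 6:vx, 9:vx, 10:tri, 12:vx, 13:vx, 14:vx, 16:tri, 17:tri, 18:tri, 19:vx, 20:vx, 21:vx, 22:tri, 23:tri, 24:tri, 25:tri
edges: (10,3,c); (10,3,ck); (10,4,c); (10,5,c); (16,4,c); (16,12,c); (16,13,c); (17,6,c); (17,13,c); (17,14,c); (18,12,c); (18,13,c); (18,14,c); (22,2,c); (22,19,c); (22,21,c); (23,12,c); (23,19,c); (23,20,c); (24,14,c); (24,20,c); (24,21,c); (25,19,c); (25,20,c); (25,21,c)


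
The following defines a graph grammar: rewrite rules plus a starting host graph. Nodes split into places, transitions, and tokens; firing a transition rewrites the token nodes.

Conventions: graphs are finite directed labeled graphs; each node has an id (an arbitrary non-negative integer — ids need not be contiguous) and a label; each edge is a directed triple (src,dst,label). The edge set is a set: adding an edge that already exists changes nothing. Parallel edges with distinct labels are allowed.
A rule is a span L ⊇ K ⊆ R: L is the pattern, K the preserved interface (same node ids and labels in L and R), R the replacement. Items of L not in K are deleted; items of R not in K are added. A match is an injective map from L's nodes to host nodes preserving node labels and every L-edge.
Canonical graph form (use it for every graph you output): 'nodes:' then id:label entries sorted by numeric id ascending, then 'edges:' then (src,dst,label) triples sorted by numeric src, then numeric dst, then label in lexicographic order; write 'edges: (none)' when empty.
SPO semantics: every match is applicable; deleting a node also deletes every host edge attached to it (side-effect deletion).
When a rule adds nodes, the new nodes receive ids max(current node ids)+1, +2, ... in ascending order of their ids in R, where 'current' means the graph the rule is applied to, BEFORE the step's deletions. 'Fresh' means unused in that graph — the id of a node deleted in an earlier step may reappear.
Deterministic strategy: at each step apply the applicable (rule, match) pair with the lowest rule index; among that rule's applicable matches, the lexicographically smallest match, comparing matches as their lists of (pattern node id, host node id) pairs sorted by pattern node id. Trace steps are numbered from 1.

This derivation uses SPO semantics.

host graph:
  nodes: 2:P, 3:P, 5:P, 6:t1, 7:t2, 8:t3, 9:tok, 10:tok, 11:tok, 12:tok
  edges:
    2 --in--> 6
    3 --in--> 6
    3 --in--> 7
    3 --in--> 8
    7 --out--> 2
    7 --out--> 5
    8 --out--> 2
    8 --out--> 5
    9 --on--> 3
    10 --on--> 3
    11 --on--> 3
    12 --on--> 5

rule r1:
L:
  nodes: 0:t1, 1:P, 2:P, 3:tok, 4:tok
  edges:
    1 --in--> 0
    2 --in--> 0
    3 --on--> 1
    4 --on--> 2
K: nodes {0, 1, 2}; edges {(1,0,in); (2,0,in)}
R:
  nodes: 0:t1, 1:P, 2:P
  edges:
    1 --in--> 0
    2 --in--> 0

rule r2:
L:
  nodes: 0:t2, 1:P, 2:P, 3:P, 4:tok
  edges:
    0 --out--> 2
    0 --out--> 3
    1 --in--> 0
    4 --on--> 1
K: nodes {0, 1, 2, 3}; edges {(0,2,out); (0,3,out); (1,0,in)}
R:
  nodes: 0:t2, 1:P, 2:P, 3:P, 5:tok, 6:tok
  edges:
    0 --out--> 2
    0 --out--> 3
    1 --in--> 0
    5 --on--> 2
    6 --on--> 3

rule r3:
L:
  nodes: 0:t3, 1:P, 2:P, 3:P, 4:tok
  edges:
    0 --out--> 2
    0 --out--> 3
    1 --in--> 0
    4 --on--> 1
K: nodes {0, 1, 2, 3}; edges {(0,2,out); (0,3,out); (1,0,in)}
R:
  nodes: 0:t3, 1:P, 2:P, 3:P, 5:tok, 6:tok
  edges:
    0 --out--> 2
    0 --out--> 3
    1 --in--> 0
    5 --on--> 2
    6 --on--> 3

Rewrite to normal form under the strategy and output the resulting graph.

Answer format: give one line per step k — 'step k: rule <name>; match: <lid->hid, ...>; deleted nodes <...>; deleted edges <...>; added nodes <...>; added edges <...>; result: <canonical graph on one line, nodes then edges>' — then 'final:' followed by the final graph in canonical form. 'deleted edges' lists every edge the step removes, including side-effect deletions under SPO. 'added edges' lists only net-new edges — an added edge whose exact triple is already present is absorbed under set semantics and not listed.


step 1: rule r2; match: 0->7, 1->3, 2->2, 3->5, 4->9; deleted nodes 9; deleted edges (9,3,on); added nodes 13, 14; added edges (13,2,on); (14,5,on); result: nodes: 2:P, 3:P, 5:P, 6:t1, 7:t2, 8:t3, 10:tok, 11:tok, 12:tok, 13:tok, 14:tok edges: (2,6,in); (3,6,in); (3,7,in); (3,8,in); (7,2,out); (7,5,out); (8,2,out); (8,5,out); (10,3,on); (11,3,on); (12,5,on); (13,2,on); (14,5,on)
step 2: rule r1; match: 0->6, 1->2, 2->3, 3->13, 4->10; deleted nodes 10, 13; deleted edges (10,3,on); (13,2,on); added nodes (none); added edges (none); result: nodes: 2:P, 3:P, 5:P, 6:t1, 7:t2, 8:t3, 11:tok, 12:tok, 14:tok edges: (2,6,in); (3,6,in); (3,7,in); (3,8,in); (7,2,out); (7,5,out); (8,2,out); (8,5,out); (11,3,on); (12,5,on); (14,5,on)
step 3: rule r2; match: 0->7, 1->3, 2->2, 3->5, 4->11; deleted nodes 11; deleted edges (11,3,on); added nodes 15, 16; added edges (15,2,on); (16,5,on); result: nodes: 2:P, 3:P, 5:P, 6:t1, 7:t2, 8:t3, 12:tok, 14:tok, 15:tok, 16:tok edges: (2,6,in); (3,6,in); (3,7,in); (3,8,in); (7,2,out); (7,5,out); (8,2,out); (8,5,out); (12,5,on); (14,5,on); (15,2,on); (16,5,on)
final:
nodes: 2:P, 3:P, 5:P, 6:t1, 7:t2, 8:t3, 12:tok, 14:tok, 15:tok, 16:tok
edges: (2,6,in); (3,6,in); (3,7,in); (3,8,in); (7,2,out); (7,5,out); (8,2,out); (8,5,out); (12,5,on); (14,5,on); (15,2,on); (16,5,on)


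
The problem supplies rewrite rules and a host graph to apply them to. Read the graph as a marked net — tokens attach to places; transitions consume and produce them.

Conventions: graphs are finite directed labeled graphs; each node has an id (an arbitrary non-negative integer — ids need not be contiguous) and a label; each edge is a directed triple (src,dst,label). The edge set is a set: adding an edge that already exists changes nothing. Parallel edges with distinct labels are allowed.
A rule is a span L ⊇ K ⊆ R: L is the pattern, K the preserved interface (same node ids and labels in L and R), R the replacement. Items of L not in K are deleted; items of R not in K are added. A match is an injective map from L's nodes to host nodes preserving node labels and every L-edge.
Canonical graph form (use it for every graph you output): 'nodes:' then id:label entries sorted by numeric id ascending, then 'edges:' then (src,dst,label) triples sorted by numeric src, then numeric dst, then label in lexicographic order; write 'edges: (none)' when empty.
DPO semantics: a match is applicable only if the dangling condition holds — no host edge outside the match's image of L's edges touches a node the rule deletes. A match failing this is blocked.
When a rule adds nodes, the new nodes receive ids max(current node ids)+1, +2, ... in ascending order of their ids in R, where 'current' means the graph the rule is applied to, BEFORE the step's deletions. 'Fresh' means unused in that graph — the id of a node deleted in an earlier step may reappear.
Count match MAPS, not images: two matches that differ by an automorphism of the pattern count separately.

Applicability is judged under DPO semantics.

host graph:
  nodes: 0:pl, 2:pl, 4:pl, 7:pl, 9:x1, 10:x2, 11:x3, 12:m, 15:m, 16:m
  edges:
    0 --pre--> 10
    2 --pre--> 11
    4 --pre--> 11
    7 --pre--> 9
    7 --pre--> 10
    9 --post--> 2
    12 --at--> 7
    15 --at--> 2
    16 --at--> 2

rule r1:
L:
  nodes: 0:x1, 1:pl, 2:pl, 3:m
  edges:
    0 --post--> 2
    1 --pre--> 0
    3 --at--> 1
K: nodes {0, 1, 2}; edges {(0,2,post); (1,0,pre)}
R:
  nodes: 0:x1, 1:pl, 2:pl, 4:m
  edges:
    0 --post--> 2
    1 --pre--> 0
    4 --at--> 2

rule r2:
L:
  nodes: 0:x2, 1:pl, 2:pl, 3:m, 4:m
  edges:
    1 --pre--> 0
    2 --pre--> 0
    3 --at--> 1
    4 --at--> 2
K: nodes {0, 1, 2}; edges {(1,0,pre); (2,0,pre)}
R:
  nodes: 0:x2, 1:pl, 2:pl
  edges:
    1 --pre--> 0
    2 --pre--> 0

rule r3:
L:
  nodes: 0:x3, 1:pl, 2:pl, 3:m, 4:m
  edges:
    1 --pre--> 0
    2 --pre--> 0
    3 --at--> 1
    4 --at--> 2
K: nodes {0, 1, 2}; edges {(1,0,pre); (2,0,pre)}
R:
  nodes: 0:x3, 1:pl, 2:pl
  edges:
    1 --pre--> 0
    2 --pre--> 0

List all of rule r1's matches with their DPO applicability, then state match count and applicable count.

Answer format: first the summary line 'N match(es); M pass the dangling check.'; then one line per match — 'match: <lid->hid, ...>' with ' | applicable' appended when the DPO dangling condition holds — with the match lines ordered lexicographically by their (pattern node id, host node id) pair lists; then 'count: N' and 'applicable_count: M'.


1 match(es); 1 pass the dangling check.
match: 0->9, 1->7, 2->2, 3->12 | applicable
count: 1
applicable_count: 1


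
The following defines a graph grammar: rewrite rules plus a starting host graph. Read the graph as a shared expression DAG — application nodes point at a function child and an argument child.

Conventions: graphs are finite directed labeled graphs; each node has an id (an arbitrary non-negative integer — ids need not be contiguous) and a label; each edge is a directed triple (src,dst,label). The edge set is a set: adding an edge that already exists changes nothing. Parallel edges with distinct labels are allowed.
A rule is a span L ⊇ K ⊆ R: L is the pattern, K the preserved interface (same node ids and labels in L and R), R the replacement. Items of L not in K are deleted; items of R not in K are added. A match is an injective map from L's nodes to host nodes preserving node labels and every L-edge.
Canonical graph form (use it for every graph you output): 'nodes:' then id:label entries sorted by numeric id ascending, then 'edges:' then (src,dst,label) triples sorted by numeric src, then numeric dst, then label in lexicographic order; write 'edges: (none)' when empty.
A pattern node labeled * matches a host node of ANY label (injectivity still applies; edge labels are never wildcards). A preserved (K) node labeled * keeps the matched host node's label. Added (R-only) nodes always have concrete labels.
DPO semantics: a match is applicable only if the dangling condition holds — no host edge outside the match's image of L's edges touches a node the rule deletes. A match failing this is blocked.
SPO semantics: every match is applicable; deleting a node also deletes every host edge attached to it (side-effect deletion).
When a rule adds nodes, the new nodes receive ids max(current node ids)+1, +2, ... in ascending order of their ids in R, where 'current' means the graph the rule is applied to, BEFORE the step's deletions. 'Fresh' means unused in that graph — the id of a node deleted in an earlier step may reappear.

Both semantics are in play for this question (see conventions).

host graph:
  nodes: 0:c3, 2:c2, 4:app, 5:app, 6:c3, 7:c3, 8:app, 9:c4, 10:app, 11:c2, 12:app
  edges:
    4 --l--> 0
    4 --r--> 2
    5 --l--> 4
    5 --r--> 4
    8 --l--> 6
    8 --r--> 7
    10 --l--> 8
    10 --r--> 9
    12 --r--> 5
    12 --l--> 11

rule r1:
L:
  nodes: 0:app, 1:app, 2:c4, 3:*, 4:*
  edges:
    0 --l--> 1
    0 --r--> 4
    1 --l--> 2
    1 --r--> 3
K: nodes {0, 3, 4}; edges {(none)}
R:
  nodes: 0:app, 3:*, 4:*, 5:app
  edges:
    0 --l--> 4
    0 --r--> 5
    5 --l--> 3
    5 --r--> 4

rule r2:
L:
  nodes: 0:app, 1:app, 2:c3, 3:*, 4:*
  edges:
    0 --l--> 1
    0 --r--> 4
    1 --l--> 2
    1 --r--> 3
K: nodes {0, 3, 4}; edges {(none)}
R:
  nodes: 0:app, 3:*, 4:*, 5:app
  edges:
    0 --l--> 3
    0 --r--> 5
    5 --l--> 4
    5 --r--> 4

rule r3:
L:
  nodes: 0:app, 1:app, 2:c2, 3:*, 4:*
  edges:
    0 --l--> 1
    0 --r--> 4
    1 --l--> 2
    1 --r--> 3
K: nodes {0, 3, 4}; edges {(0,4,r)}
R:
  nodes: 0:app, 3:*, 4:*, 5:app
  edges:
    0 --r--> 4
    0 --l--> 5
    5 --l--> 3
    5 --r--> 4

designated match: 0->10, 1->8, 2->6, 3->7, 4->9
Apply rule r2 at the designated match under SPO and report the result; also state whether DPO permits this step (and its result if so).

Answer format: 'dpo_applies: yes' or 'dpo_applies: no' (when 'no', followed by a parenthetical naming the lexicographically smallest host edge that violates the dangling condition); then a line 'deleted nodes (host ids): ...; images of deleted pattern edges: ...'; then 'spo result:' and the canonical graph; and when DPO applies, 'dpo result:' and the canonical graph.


dpo_applies: yes
deleted nodes (host ids): 6, 8; images of deleted pattern edges: (8,6,l); (8,7,r); (10,8,l); (10,9,r)
spo result:
nodes: 0:c3, 2:c2, 4:app, 5:app, 7:c3, 9:c4, 10:app, 11:c2, 12:app, 13:app
edges: (4,0,l); (4,2,r); (5,4,l); (5,4,r); (10,7,l); (10,13,r); (12,5,r); (12,11,l); (13,9,l); (13,9,r)
dpo result:
nodes: 0:c3, 2:c2, 4:app, 5:app, 7:c3, 9:c4, 10:app, 11:c2, 12:app, 13:app
edges: (4,0,l); (4,2,r); (5,4,l); (5,4,r); (10,7,l); (10,13,r); (12,5,r); (12,11,l); (13,9,l); (13,9,r)


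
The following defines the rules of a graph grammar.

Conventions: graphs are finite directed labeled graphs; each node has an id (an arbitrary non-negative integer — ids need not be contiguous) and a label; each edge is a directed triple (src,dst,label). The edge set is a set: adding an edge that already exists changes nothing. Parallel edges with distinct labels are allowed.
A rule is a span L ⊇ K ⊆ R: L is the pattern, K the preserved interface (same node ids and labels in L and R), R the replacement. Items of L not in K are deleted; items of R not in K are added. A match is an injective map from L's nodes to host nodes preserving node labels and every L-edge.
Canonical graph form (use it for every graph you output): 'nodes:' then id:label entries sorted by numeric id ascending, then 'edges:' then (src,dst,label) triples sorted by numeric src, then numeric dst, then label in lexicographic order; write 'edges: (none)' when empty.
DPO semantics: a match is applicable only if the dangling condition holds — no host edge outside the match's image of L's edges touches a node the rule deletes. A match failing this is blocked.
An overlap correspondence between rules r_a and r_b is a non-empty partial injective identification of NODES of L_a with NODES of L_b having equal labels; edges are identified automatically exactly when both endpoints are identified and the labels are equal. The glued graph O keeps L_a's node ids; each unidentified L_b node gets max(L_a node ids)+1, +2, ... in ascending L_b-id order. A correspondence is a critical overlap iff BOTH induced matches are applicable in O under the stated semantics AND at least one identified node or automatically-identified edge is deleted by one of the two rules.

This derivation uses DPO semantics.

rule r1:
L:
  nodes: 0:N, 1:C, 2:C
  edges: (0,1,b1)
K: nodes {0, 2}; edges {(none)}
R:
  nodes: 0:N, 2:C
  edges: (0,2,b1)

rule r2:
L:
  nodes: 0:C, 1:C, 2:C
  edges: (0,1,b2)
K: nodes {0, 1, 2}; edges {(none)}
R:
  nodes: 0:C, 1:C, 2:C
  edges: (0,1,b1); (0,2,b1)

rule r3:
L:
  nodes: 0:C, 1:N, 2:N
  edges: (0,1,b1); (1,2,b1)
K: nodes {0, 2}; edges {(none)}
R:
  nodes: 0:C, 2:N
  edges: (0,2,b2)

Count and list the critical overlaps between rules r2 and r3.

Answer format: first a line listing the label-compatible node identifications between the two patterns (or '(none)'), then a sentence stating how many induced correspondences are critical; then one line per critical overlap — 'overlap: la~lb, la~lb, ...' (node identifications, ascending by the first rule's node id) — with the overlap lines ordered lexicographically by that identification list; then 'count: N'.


label-compatible node identifications between L(r2) and L(r3): 0~0, 1~0, 2~0
0 of the induced correspondences are critical overlaps of r2 and r3.
count: 0


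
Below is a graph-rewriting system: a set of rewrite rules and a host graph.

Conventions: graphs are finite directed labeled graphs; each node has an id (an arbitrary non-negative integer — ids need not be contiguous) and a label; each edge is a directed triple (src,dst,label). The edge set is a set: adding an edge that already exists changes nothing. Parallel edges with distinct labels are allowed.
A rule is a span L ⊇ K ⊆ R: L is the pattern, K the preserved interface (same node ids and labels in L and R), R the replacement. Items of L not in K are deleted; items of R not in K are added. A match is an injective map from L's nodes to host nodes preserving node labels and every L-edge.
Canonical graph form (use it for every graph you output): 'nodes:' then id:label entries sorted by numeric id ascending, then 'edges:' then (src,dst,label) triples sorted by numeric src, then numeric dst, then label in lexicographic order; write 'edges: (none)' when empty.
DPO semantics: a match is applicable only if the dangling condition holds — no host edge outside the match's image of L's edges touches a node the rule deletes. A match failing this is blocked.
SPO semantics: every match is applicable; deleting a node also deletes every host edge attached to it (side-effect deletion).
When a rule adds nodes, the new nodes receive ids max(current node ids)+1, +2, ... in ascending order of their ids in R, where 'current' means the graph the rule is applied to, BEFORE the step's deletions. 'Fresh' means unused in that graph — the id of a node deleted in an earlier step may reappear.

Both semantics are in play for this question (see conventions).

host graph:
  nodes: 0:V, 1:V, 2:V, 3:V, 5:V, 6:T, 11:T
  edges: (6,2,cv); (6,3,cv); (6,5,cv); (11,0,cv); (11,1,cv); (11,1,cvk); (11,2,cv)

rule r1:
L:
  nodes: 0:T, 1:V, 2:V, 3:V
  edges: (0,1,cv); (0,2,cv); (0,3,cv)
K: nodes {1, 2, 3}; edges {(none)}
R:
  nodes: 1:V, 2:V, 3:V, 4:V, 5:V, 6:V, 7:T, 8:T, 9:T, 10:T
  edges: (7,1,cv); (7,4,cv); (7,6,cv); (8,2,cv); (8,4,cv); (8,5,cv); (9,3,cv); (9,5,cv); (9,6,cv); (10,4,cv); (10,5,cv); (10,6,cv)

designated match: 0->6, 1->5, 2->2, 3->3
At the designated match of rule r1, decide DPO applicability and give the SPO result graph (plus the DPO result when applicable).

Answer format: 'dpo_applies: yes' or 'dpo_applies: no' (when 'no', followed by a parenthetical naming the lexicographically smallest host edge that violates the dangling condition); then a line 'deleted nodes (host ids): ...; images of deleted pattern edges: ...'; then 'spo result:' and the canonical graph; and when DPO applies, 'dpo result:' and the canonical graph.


dpo_applies: yes
deleted nodes (host ids): 6; images of deleted pattern edges: (6,2,cv); (6,3,cv); (6,5,cv)
spo result:
nodes: 0:V, 1:V, 2:V, 3:V, 5:V, 11:T, 12:V, 13:V, 14:V, 15:T, 16:T, 17:T, 18:T
edges: (11,0,cv); (11,1,cv); (11,1,cvk); (11,2,cv); (15,5,cv); (15,12,cv); (15,14,cv); (16,2,cv); (16,12,cv); (16,13,cv); (17,3,cv); (17,13,cv); (17,14,cv); (18,12,cv); (18,13,cv); (18,14,cv)
dpo result:
nodes: 0:V, 1:V, 2:V, 3:V, 5:V, 11:T, 12:V, 13:V, 14:V, 15:T, 16:T, 17:T, 18:T
edges: (11,0,cv); (11,1,cv); (11,1,cvk); (11,2,cv); (15,5,cv); (15,12,cv); (15,14,cv); (16,2,cv); (16,12,cv); (16,13,cv); (17,3,cv); (17,13,cv); (17,14,cv); (18,12,cv); (18,13,cv); (18,14,cv)


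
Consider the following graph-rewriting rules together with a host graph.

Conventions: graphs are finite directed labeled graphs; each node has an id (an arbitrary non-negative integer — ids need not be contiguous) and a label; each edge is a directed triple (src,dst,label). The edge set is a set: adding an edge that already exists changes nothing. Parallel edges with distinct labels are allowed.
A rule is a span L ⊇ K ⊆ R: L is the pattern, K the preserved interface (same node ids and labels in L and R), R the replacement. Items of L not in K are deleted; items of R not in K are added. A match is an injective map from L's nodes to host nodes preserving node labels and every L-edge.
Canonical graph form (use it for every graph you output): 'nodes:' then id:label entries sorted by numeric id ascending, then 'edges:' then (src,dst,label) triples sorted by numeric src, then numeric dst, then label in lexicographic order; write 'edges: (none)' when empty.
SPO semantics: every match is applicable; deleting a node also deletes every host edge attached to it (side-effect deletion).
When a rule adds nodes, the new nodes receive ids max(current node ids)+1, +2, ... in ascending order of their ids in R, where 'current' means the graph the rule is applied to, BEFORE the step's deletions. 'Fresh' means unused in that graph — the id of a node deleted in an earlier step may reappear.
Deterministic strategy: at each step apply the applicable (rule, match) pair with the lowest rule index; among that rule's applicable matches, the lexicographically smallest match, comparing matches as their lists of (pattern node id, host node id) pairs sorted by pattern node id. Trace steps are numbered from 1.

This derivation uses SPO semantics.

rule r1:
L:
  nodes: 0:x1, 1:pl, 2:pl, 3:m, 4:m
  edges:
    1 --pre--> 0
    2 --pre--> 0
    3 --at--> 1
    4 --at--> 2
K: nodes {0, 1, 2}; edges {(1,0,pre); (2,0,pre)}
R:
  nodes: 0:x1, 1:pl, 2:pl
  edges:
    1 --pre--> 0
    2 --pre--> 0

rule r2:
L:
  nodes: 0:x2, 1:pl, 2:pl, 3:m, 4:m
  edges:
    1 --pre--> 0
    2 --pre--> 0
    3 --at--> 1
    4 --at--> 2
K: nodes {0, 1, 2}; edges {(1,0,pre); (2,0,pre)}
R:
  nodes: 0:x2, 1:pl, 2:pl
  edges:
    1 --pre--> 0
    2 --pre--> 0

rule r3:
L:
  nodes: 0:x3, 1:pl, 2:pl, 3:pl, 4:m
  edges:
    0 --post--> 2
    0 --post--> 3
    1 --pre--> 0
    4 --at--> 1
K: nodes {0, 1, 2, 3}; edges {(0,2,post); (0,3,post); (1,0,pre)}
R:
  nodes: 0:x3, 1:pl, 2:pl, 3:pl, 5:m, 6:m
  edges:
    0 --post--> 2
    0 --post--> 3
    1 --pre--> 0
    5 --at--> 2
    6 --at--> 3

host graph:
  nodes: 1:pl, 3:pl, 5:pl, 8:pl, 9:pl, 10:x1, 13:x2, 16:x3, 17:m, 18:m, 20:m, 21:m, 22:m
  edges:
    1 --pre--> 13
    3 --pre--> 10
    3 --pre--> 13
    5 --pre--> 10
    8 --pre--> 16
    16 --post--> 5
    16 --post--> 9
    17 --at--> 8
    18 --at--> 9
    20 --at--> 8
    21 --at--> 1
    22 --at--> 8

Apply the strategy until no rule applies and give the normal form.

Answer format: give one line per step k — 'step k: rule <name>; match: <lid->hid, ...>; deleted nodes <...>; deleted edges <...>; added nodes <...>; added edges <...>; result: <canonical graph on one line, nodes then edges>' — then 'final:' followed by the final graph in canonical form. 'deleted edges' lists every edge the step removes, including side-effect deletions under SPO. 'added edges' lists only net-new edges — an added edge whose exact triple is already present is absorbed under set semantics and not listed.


step 1: rule r3; match: 0->16, 1->8, 2->5, 3->9, 4->17; deleted nodes 17; deleted edges (17,8,at); added nodes 23, 24; added edges (23,5,at); (24,9,at); result: nodes: 1:pl, 3:pl, 5:pl, 8:pl, 9:pl, 10:x1, 13:x2, 16:x3, 18:m, 20:m, 21:m, 22:m, 23:m, 24:m edges: (1,13,pre); (3,10,pre); (3,13,pre); (5,10,pre); (8,16,pre); (16,5,post); (16,9,post); (18,9,at); (20,8,at); (21,1,at); (22,8,at); (23,5,at); (24,9,at)
step 2: rule r3; match: 0->16, 1->8, 2->5, 3->9, 4->20; deleted nodes 20; deleted edges (20,8,at); added nodes 25, 26; added edges (25,5,at); (26,9,at); result: nodes: 1:pl, 3:pl, 5:pl, 8:pl, 9:pl, 10:x1, 13:x2, 16:x3, 18:m, 21:m, 22:m, 23:m, 24:m, 25:m, 26:m edges: (1,13,pre); (3,10,pre); (3,13,pre); (5,10,pre); (8,16,pre); (16,5,post); (16,9,post); (18,9,at); (21,1,at); (22,8,at); (23,5,at); (24,9,at); (25,5,at); (26,9,at)
step 3: rule r3; match: 0->16, 1->8, 2->5, 3->9, 4->22; deleted nodes 22; deleted edges (22,8,at); added nodes 27, 28; added edges (27,5,at); (28,9,at); result: nodes: 1:pl, 3:pl, 5:pl, 8:pl, 9:pl, 10:x1, 13:x2, 16:x3, 18:m, 21:m, 23:m, 24:m, 25:m, 26:m, 27:m, 28:m edges: (1,13,pre); (3,10,pre); (3,13,pre); (5,10,pre); (8,16,pre); (16,5,post); (16,9,post); (18,9,at); (21,1,at); (23,5,at); (24,9,at); (25,5,at); (26,9,at); (27,5,at); (28,9,at)
final:
nodes: 1:pl, 3:pl, 5:pl, 8:pl, 9:pl, 10:x1, 13:x2, 16:x3, 18:m, 21:m, 23:m, 24:m, 25:m, 26:m, 27:m, 28:m
edges: (1,13,pre); (3,10,pre); (3,13,pre); (5,10,pre); (8,16,pre); (16,5,post); (16,9,post); (18,9,at); (21,1,at); (23,5,at); (24,9,at); (25,5,at); (26,9,at); (27,5,at); (28,9,at)
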